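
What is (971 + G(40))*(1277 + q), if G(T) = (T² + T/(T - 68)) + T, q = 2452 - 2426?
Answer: 23801901/7 ≈ 3.4003e+6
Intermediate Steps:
q = 26
G(T) = T + T² + T/(-68 + T) (G(T) = (T² + T/(-68 + T)) + T = T + T² + T/(-68 + T))
(971 + G(40))*(1277 + q) = (971 + 40*(-67 + 40² - 67*40)/(-68 + 40))*(1277 + 26) = (971 + 40*(-67 + 1600 - 2680)/(-28))*1303 = (971 + 40*(-1/28)*(-1147))*1303 = (971 + 11470/7)*1303 = (18267/7)*1303 = 23801901/7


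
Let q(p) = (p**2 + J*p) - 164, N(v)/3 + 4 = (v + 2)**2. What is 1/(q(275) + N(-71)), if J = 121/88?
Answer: 8/720881 ≈ 1.1098e-5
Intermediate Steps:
J = 11/8 (J = 121*(1/88) = 11/8 ≈ 1.3750)
N(v) = -12 + 3*(2 + v)**2 (N(v) = -12 + 3*(v + 2)**2 = -12 + 3*(2 + v)**2)
q(p) = -164 + p**2 + 11*p/8 (q(p) = (p**2 + 11*p/8) - 164 = -164 + p**2 + 11*p/8)
1/(q(275) + N(-71)) = 1/((-164 + 275**2 + (11/8)*275) + 3*(-71)*(4 - 71)) = 1/((-164 + 75625 + 3025/8) + 3*(-71)*(-67)) = 1/(606713/8 + 14271) = 1/(720881/8) = 8/720881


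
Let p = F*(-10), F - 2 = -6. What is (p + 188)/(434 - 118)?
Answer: 57/79 ≈ 0.72152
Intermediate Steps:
F = -4 (F = 2 - 6 = -4)
p = 40 (p = -4*(-10) = 40)
(p + 188)/(434 - 118) = (40 + 188)/(434 - 118) = 228/316 = 228*(1/316) = 57/79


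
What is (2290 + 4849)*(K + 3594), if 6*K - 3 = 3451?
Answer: 89301751/3 ≈ 2.9767e+7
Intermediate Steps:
K = 1727/3 (K = ½ + (⅙)*3451 = ½ + 3451/6 = 1727/3 ≈ 575.67)
(2290 + 4849)*(K + 3594) = (2290 + 4849)*(1727/3 + 3594) = 7139*(12509/3) = 89301751/3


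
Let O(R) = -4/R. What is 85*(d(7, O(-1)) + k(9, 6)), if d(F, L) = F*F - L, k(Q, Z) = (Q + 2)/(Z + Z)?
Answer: 46835/12 ≈ 3902.9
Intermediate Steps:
k(Q, Z) = (2 + Q)/(2*Z) (k(Q, Z) = (2 + Q)/((2*Z)) = (2 + Q)*(1/(2*Z)) = (2 + Q)/(2*Z))
d(F, L) = F² - L
85*(d(7, O(-1)) + k(9, 6)) = 85*((7² - (-4)/(-1)) + (½)*(2 + 9)/6) = 85*((49 - (-4)*(-1)) + (½)*(⅙)*11) = 85*((49 - 1*4) + 11/12) = 85*((49 - 4) + 11/12) = 85*(45 + 11/12) = 85*(551/12) = 46835/12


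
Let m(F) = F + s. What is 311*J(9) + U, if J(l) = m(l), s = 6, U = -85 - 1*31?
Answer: 4549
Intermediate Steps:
U = -116 (U = -85 - 31 = -116)
m(F) = 6 + F (m(F) = F + 6 = 6 + F)
J(l) = 6 + l
311*J(9) + U = 311*(6 + 9) - 116 = 311*15 - 116 = 4665 - 116 = 4549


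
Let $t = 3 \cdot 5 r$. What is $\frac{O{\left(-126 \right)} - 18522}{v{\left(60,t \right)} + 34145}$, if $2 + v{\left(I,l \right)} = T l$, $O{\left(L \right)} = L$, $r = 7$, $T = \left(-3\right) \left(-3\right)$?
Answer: $- \frac{777}{1462} \approx -0.53146$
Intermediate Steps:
$T = 9$
$t = 105$ ($t = 3 \cdot 5 \cdot 7 = 15 \cdot 7 = 105$)
$v{\left(I,l \right)} = -2 + 9 l$
$\frac{O{\left(-126 \right)} - 18522}{v{\left(60,t \right)} + 34145} = \frac{-126 - 18522}{\left(-2 + 9 \cdot 105\right) + 34145} = - \frac{18648}{\left(-2 + 945\right) + 34145} = - \frac{18648}{943 + 34145} = - \frac{18648}{35088} = \left(-18648\right) \frac{1}{35088} = - \frac{777}{1462}$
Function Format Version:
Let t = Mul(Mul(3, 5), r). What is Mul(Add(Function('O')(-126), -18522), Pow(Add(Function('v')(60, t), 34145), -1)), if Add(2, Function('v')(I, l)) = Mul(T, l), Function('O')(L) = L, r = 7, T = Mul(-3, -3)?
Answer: Rational(-777, 1462) ≈ -0.53146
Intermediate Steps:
T = 9
t = 105 (t = Mul(Mul(3, 5), 7) = Mul(15, 7) = 105)
Function('v')(I, l) = Add(-2, Mul(9, l))
Mul(Add(Function('O')(-126), -18522), Pow(Add(Function('v')(60, t), 34145), -1)) = Mul(Add(-126, -18522), Pow(Add(Add(-2, Mul(9, 105)), 34145), -1)) = Mul(-18648, Pow(Add(Add(-2, 945), 34145), -1)) = Mul(-18648, Pow(Add(943, 34145), -1)) = Mul(-18648, Pow(35088, -1)) = Mul(-18648, Rational(1, 35088)) = Rational(-777, 1462)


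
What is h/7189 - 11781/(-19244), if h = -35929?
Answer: -35689651/8137948 ≈ -4.3856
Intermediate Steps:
h/7189 - 11781/(-19244) = -35929/7189 - 11781/(-19244) = -35929*1/7189 - 11781*(-1/19244) = -35929/7189 + 693/1132 = -35689651/8137948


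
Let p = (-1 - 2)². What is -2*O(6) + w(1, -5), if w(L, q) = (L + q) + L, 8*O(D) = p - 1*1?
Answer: -5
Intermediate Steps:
p = 9 (p = (-3)² = 9)
O(D) = 1 (O(D) = (9 - 1*1)/8 = (9 - 1)/8 = (⅛)*8 = 1)
w(L, q) = q + 2*L
-2*O(6) + w(1, -5) = -2*1 + (-5 + 2*1) = -2 + (-5 + 2) = -2 - 3 = -5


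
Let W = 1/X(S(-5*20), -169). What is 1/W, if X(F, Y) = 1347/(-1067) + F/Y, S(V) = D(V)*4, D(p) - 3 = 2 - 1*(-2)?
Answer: -257519/180323 ≈ -1.4281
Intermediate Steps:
D(p) = 7 (D(p) = 3 + (2 - 1*(-2)) = 3 + (2 + 2) = 3 + 4 = 7)
S(V) = 28 (S(V) = 7*4 = 28)
X(F, Y) = -1347/1067 + F/Y (X(F, Y) = 1347*(-1/1067) + F/Y = -1347/1067 + F/Y)
W = -180323/257519 (W = 1/(-1347/1067 + 28/(-169)) = 1/(-1347/1067 + 28*(-1/169)) = 1/(-1347/1067 - 28/169) = 1/(-257519/180323) = -180323/257519 ≈ -0.70023)
1/W = 1/(-180323/257519) = -257519/180323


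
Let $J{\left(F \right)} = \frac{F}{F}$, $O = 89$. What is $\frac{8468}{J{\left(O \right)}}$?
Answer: $8468$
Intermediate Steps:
$J{\left(F \right)} = 1$
$\frac{8468}{J{\left(O \right)}} = \frac{8468}{1} = 8468 \cdot 1 = 8468$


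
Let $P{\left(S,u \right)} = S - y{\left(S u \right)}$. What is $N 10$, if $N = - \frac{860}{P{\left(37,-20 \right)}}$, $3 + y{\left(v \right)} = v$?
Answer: $- \frac{430}{39} \approx -11.026$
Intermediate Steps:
$y{\left(v \right)} = -3 + v$
$P{\left(S,u \right)} = 3 + S - S u$ ($P{\left(S,u \right)} = S - \left(-3 + S u\right) = 3 + S - S u$)
$N = - \frac{43}{39}$ ($N = - \frac{860}{3 + 37 - 37 \left(-20\right)} = - \frac{860}{3 + 37 + 740} = - \frac{860}{780} = \left(-860\right) \frac{1}{780} = - \frac{43}{39} \approx -1.1026$)
$N 10 = \left(- \frac{43}{39}\right) 10 = - \frac{430}{39}$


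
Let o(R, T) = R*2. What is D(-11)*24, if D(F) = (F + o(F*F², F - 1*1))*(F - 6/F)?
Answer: 670680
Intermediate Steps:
o(R, T) = 2*R
D(F) = (F - 6/F)*(F + 2*F³) (D(F) = (F + 2*(F*F²))*(F - 6/F) = (F + 2*F³)*(F - 6/F) = (F - 6/F)*(F + 2*F³))
D(-11)*24 = (-6 - 11*(-11)² + 2*(-11)⁴)*24 = (-6 - 11*121 + 2*14641)*24 = (-6 - 1331 + 29282)*24 = 27945*24 = 670680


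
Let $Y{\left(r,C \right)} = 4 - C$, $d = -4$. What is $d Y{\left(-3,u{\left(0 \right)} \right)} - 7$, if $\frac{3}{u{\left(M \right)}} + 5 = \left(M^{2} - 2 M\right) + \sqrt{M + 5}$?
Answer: $-26 - \frac{3 \sqrt{5}}{5} \approx -27.342$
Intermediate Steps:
$u{\left(M \right)} = \frac{3}{-5 + M^{2} + \sqrt{5 + M} - 2 M}$ ($u{\left(M \right)} = \frac{3}{-5 + \left(\left(M^{2} - 2 M\right) + \sqrt{M + 5}\right)} = \frac{3}{-5 + \left(\left(M^{2} - 2 M\right) + \sqrt{5 + M}\right)} = \frac{3}{-5 + \left(M^{2} + \sqrt{5 + M} - 2 M\right)} = \frac{3}{-5 + M^{2} + \sqrt{5 + M} - 2 M}$)
$d Y{\left(-3,u{\left(0 \right)} \right)} - 7 = - 4 \left(4 - \frac{3}{-5 + 0^{2} + \sqrt{5 + 0} - 0}\right) - 7 = - 4 \left(4 - \frac{3}{-5 + 0 + \sqrt{5} + 0}\right) - 7 = - 4 \left(4 - \frac{3}{-5 + \sqrt{5}}\right) - 7 = \left(-16 + \frac{12}{-5 + \sqrt{5}}\right) - 7 = -23 + \frac{12}{-5 + \sqrt{5}}$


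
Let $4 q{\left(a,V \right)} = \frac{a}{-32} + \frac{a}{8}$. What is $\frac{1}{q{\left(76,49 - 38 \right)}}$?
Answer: $\frac{32}{57} \approx 0.5614$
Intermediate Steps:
$q{\left(a,V \right)} = \frac{3 a}{128}$ ($q{\left(a,V \right)} = \frac{\frac{a}{-32} + \frac{a}{8}}{4} = \frac{a \left(- \frac{1}{32}\right) + a \frac{1}{8}}{4} = \frac{- \frac{a}{32} + \frac{a}{8}}{4} = \frac{\frac{3}{32} a}{4} = \frac{3 a}{128}$)
$\frac{1}{q{\left(76,49 - 38 \right)}} = \frac{1}{\frac{3}{128} \cdot 76} = \frac{1}{\frac{57}{32}} = \frac{32}{57}$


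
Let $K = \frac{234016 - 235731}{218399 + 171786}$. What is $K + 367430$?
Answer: $\frac{28673134567}{78037} \approx 3.6743 \cdot 10^{5}$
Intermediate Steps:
$K = - \frac{343}{78037}$ ($K = - \frac{1715}{390185} = \left(-1715\right) \frac{1}{390185} = - \frac{343}{78037} \approx -0.0043954$)
$K + 367430 = - \frac{343}{78037} + 367430 = \frac{28673134567}{78037}$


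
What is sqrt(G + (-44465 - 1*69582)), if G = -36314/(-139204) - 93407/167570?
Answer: 2*I*sqrt(1434347213297429950285)/224292445 ≈ 337.71*I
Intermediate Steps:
G = -66514337/224292445 (G = -36314*(-1/139204) - 93407*1/167570 = 18157/69602 - 93407/167570 = -66514337/224292445 ≈ -0.29655)
sqrt(G + (-44465 - 1*69582)) = sqrt(-66514337/224292445 + (-44465 - 1*69582)) = sqrt(-66514337/224292445 + (-44465 - 69582)) = sqrt(-66514337/224292445 - 114047) = sqrt(-25579946989252/224292445) = 2*I*sqrt(1434347213297429950285)/224292445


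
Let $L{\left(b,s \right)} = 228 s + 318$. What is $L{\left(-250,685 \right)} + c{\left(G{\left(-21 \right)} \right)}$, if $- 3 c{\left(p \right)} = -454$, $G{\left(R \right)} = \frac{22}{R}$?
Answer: $\frac{469948}{3} \approx 1.5665 \cdot 10^{5}$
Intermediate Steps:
$c{\left(p \right)} = \frac{454}{3}$ ($c{\left(p \right)} = \left(- \frac{1}{3}\right) \left(-454\right) = \frac{454}{3}$)
$L{\left(b,s \right)} = 318 + 228 s$
$L{\left(-250,685 \right)} + c{\left(G{\left(-21 \right)} \right)} = \left(318 + 228 \cdot 685\right) + \frac{454}{3} = \left(318 + 156180\right) + \frac{454}{3} = 156498 + \frac{454}{3} = \frac{469948}{3}$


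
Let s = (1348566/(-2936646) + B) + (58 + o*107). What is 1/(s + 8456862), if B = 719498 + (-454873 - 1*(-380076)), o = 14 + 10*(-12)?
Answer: 489441/4449155019278 ≈ 1.1001e-7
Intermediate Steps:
o = -106 (o = 14 - 120 = -106)
B = 644701 (B = 719498 + (-454873 + 380076) = 719498 - 74797 = 644701)
s = 310020025136/489441 (s = (1348566/(-2936646) + 644701) + (58 - 106*107) = (1348566*(-1/2936646) + 644701) + (58 - 11342) = (-224761/489441 + 644701) - 11284 = 315542877380/489441 - 11284 = 310020025136/489441 ≈ 6.3342e+5)
1/(s + 8456862) = 1/(310020025136/489441 + 8456862) = 1/(4449155019278/489441) = 489441/4449155019278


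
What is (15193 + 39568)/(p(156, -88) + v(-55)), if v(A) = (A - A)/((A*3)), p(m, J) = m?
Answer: 54761/156 ≈ 351.03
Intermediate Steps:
v(A) = 0 (v(A) = 0/((3*A)) = 0*(1/(3*A)) = 0)
(15193 + 39568)/(p(156, -88) + v(-55)) = (15193 + 39568)/(156 + 0) = 54761/156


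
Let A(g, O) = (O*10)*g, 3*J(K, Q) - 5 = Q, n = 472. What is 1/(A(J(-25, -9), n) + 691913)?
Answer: 3/2056859 ≈ 1.4585e-6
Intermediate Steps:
J(K, Q) = 5/3 + Q/3
A(g, O) = 10*O*g (A(g, O) = (10*O)*g = 10*O*g)
1/(A(J(-25, -9), n) + 691913) = 1/(10*472*(5/3 + (1/3)*(-9)) + 691913) = 1/(10*472*(5/3 - 3) + 691913) = 1/(10*472*(-4/3) + 691913) = 1/(-18880/3 + 691913) = 1/(2056859/3) = 3/2056859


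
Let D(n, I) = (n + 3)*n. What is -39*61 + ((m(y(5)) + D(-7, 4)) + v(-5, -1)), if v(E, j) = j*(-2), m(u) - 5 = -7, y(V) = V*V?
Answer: -2351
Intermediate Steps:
y(V) = V²
D(n, I) = n*(3 + n) (D(n, I) = (3 + n)*n = n*(3 + n))
m(u) = -2 (m(u) = 5 - 7 = -2)
v(E, j) = -2*j
-39*61 + ((m(y(5)) + D(-7, 4)) + v(-5, -1)) = -39*61 + ((-2 - 7*(3 - 7)) - 2*(-1)) = -2379 + ((-2 - 7*(-4)) + 2) = -2379 + ((-2 + 28) + 2) = -2379 + (26 + 2) = -2379 + 28 = -2351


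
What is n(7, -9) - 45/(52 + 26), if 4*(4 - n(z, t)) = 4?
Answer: 63/26 ≈ 2.4231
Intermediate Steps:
n(z, t) = 3 (n(z, t) = 4 - ¼*4 = 4 - 1 = 3)
n(7, -9) - 45/(52 + 26) = 3 - 45/(52 + 26) = 3 - 45/78 = 3 + (1/78)*(-45) = 3 - 15/26 = 63/26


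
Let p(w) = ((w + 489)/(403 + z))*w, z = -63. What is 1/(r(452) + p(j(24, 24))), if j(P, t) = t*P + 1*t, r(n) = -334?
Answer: 17/26992 ≈ 0.00062982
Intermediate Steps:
j(P, t) = t + P*t (j(P, t) = P*t + t = t + P*t)
p(w) = w*(489/340 + w/340) (p(w) = ((w + 489)/(403 - 63))*w = ((489 + w)/340)*w = ((489 + w)*(1/340))*w = (489/340 + w/340)*w = w*(489/340 + w/340))
1/(r(452) + p(j(24, 24))) = 1/(-334 + (24*(1 + 24))*(489 + 24*(1 + 24))/340) = 1/(-334 + (24*25)*(489 + 24*25)/340) = 1/(-334 + (1/340)*600*(489 + 600)) = 1/(-334 + (1/340)*600*1089) = 1/(-334 + 32670/17) = 1/(26992/17) = 17/26992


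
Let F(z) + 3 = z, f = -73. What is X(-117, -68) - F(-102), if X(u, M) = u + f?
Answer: -85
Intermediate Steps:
X(u, M) = -73 + u (X(u, M) = u - 73 = -73 + u)
F(z) = -3 + z
X(-117, -68) - F(-102) = (-73 - 117) - (-3 - 102) = -190 - 1*(-105) = -190 + 105 = -85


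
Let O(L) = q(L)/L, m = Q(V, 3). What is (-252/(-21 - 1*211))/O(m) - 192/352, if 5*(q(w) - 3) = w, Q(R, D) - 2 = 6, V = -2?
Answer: 9858/7337 ≈ 1.3436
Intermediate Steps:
Q(R, D) = 8 (Q(R, D) = 2 + 6 = 8)
q(w) = 3 + w/5
m = 8
O(L) = (3 + L/5)/L
(-252/(-21 - 1*211))/O(m) - 192/352 = (-252/(-21 - 1*211))/(((1/5)*(15 + 8)/8)) - 192/352 = (-252/(-21 - 211))/(((1/5)*(1/8)*23)) - 192*1/352 = (-252/(-232))/(23/40) - 6/11 = -252*(-1/232)*(40/23) - 6/11 = (63/58)*(40/23) - 6/11 = 1260/667 - 6/11 = 9858/7337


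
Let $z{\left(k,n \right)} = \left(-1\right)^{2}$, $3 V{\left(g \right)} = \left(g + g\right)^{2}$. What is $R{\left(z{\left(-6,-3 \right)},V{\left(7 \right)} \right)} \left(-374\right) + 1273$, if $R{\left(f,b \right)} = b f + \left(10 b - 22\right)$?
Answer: $- \frac{777841}{3} \approx -2.5928 \cdot 10^{5}$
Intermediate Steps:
$V{\left(g \right)} = \frac{4 g^{2}}{3}$ ($V{\left(g \right)} = \frac{\left(g + g\right)^{2}}{3} = \frac{\left(2 g\right)^{2}}{3} = \frac{4 g^{2}}{3}$)
$z{\left(k,n \right)} = 1$
$R{\left(f,b \right)} = -22 + 10 b + b f$ ($R{\left(f,b \right)} = b f + \left(-22 + 10 b\right) = -22 + 10 b + b f$)
$R{\left(z{\left(-6,-3 \right)},V{\left(7 \right)} \right)} \left(-374\right) + 1273 = \left(-22 + 10 \frac{4 \cdot 7^{2}}{3} + \frac{4 \cdot 7^{2}}{3} \cdot 1\right) \left(-374\right) + 1273 = \left(-22 + 10 \cdot \frac{4}{3} \cdot 49 + \frac{4}{3} \cdot 49 \cdot 1\right) \left(-374\right) + 1273 = \left(-22 + 10 \cdot \frac{196}{3} + \frac{196}{3} \cdot 1\right) \left(-374\right) + 1273 = \left(-22 + \frac{1960}{3} + \frac{196}{3}\right) \left(-374\right) + 1273 = \frac{2090}{3} \left(-374\right) + 1273 = - \frac{781660}{3} + 1273 = - \frac{777841}{3}$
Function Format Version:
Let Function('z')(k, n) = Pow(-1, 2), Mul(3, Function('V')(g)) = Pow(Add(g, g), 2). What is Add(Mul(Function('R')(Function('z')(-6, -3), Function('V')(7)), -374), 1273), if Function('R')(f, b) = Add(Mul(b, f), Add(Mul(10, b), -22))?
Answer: Rational(-777841, 3) ≈ -2.5928e+5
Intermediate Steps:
Function('V')(g) = Mul(Rational(4, 3), Pow(g, 2)) (Function('V')(g) = Mul(Rational(1, 3), Pow(Add(g, g), 2)) = Mul(Rational(1, 3), Pow(Mul(2, g), 2)) = Mul(Rational(1, 3), Mul(4, Pow(g, 2))) = Mul(Rational(4, 3), Pow(g, 2)))
Function('z')(k, n) = 1
Function('R')(f, b) = Add(-22, Mul(10, b), Mul(b, f)) (Function('R')(f, b) = Add(Mul(b, f), Add(-22, Mul(10, b))) = Add(-22, Mul(10, b), Mul(b, f)))
Add(Mul(Function('R')(Function('z')(-6, -3), Function('V')(7)), -374), 1273) = Add(Mul(Add(-22, Mul(10, Mul(Rational(4, 3), Pow(7, 2))), Mul(Mul(Rational(4, 3), Pow(7, 2)), 1)), -374), 1273) = Add(Mul(Add(-22, Mul(10, Mul(Rational(4, 3), 49)), Mul(Mul(Rational(4, 3), 49), 1)), -374), 1273) = Add(Mul(Add(-22, Mul(10, Rational(196, 3)), Mul(Rational(196, 3), 1)), -374), 1273) = Add(Mul(Add(-22, Rational(1960, 3), Rational(196, 3)), -374), 1273) = Add(Mul(Rational(2090, 3), -374), 1273) = Add(Rational(-781660, 3), 1273) = Rational(-777841, 3)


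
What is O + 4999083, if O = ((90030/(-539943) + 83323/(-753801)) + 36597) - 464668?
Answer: 620148510337119499/135669857781 ≈ 4.5710e+6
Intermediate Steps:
O = -58076369308295324/135669857781 (O = ((90030*(-1/539943) + 83323*(-1/753801)) + 36597) - 464668 = ((-30010/179981 - 83323/753801) + 36597) - 464668 = (-37618124873/135669857781 + 36597) - 464668 = 4965072167086384/135669857781 - 464668 = -58076369308295324/135669857781 ≈ -4.2807e+5)
O + 4999083 = -58076369308295324/135669857781 + 4999083 = 620148510337119499/135669857781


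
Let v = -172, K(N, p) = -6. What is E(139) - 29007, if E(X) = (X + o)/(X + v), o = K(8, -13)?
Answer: -957364/33 ≈ -29011.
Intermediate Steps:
o = -6
E(X) = (-6 + X)/(-172 + X) (E(X) = (X - 6)/(X - 172) = (-6 + X)/(-172 + X))
E(139) - 29007 = (-6 + 139)/(-172 + 139) - 29007 = 133/(-33) - 29007 = -1/33*133 - 29007 = -133/33 - 29007 = -957364/33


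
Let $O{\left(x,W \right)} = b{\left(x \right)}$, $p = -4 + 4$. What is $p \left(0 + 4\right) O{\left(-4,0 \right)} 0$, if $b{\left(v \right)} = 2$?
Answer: $0$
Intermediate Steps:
$p = 0$
$O{\left(x,W \right)} = 2$
$p \left(0 + 4\right) O{\left(-4,0 \right)} 0 = 0 \left(0 + 4\right) 2 \cdot 0 = 0 \cdot 4 \cdot 2 \cdot 0 = 0 \cdot 2 \cdot 0 = 0 \cdot 0 = 0$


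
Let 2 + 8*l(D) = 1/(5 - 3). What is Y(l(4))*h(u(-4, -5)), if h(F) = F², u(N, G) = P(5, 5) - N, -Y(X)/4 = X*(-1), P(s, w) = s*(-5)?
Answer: -1323/4 ≈ -330.75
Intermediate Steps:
P(s, w) = -5*s
l(D) = -3/16 (l(D) = -¼ + 1/(8*(5 - 3)) = -¼ + (⅛)/2 = -¼ + (⅛)*(½) = -¼ + 1/16 = -3/16)
Y(X) = 4*X (Y(X) = -4*X*(-1) = -(-4)*X = 4*X)
u(N, G) = -25 - N (u(N, G) = -5*5 - N = -25 - N)
Y(l(4))*h(u(-4, -5)) = (4*(-3/16))*(-25 - 1*(-4))² = -3*(-25 + 4)²/4 = -¾*(-21)² = -¾*441 = -1323/4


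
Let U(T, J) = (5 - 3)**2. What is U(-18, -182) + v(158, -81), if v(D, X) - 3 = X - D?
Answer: -232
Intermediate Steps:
v(D, X) = 3 + X - D (v(D, X) = 3 + (X - D) = 3 + X - D)
U(T, J) = 4 (U(T, J) = 2**2 = 4)
U(-18, -182) + v(158, -81) = 4 + (3 - 81 - 1*158) = 4 + (3 - 81 - 158) = 4 - 236 = -232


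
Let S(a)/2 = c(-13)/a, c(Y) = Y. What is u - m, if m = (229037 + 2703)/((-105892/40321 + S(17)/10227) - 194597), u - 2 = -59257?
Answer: -80832637227237420175/1364176217428757 ≈ -59254.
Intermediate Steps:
u = -59255 (u = 2 - 59257 = -59255)
S(a) = -26/a (S(a) = 2*(-13/a) = -26/a)
m = -1624536503575860/1364176217428757 (m = (229037 + 2703)/((-105892/40321 - 26/17/10227) - 194597) = 231740/((-105892*1/40321 - 26*1/17*(1/10227)) - 194597) = 231740/((-105892/40321 - 26/17*1/10227) - 194597) = 231740/((-105892/40321 - 26/173859) - 194597) = 231740/(-18411325574/7010168739 - 194597) = 231740/(-1364176217428757/7010168739) = 231740*(-7010168739/1364176217428757) = -1624536503575860/1364176217428757 ≈ -1.1909)
u - m = -59255 - 1*(-1624536503575860/1364176217428757) = -59255 + 1624536503575860/1364176217428757 = -80832637227237420175/1364176217428757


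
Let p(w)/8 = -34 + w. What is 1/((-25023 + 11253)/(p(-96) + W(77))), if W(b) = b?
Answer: 107/1530 ≈ 0.069935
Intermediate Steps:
p(w) = -272 + 8*w (p(w) = 8*(-34 + w) = -272 + 8*w)
1/((-25023 + 11253)/(p(-96) + W(77))) = 1/((-25023 + 11253)/((-272 + 8*(-96)) + 77)) = 1/(-13770/((-272 - 768) + 77)) = 1/(-13770/(-1040 + 77)) = 1/(-13770/(-963)) = 1/(-13770*(-1/963)) = 1/(1530/107) = 107/1530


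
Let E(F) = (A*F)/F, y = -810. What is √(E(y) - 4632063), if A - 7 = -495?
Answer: I*√4632551 ≈ 2152.3*I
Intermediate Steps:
A = -488 (A = 7 - 495 = -488)
E(F) = -488 (E(F) = (-488*F)/F = -488)
√(E(y) - 4632063) = √(-488 - 4632063) = √(-4632551) = I*√4632551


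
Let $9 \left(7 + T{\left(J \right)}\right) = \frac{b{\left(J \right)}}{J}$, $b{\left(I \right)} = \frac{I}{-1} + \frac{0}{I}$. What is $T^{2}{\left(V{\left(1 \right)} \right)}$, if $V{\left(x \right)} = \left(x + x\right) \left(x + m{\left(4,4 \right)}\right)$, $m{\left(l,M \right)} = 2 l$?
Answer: $\frac{4096}{81} \approx 50.568$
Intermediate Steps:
$b{\left(I \right)} = - I$ ($b{\left(I \right)} = I \left(-1\right) + 0 = - I + 0 = - I$)
$V{\left(x \right)} = 2 x \left(8 + x\right)$ ($V{\left(x \right)} = \left(x + x\right) \left(x + 2 \cdot 4\right) = 2 x \left(x + 8\right) = 2 x \left(8 + x\right)$)
$T{\left(J \right)} = - \frac{64}{9}$ ($T{\left(J \right)} = -7 + \frac{- J \frac{1}{J}}{9} = -7 + \frac{1}{9} \left(-1\right) = -7 - \frac{1}{9} = - \frac{64}{9}$)
$T^{2}{\left(V{\left(1 \right)} \right)} = \left(- \frac{64}{9}\right)^{2} = \frac{4096}{81}$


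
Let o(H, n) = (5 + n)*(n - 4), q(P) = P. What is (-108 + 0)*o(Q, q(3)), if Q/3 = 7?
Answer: 864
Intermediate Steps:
Q = 21 (Q = 3*7 = 21)
o(H, n) = (-4 + n)*(5 + n) (o(H, n) = (5 + n)*(-4 + n) = (-4 + n)*(5 + n))
(-108 + 0)*o(Q, q(3)) = (-108 + 0)*(-20 + 3 + 3²) = -108*(-20 + 3 + 9) = -108*(-8) = 864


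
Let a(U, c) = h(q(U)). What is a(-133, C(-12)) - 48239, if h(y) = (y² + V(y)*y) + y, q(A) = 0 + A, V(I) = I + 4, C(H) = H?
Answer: -13526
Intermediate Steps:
V(I) = 4 + I
q(A) = A
h(y) = y + y² + y*(4 + y) (h(y) = (y² + (4 + y)*y) + y = (y² + y*(4 + y)) + y = y + y² + y*(4 + y))
a(U, c) = U*(5 + 2*U)
a(-133, C(-12)) - 48239 = -133*(5 + 2*(-133)) - 48239 = -133*(5 - 266) - 48239 = -133*(-261) - 48239 = 34713 - 48239 = -13526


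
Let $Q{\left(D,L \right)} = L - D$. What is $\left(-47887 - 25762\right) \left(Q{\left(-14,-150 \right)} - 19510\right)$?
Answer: $1446908254$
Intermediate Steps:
$\left(-47887 - 25762\right) \left(Q{\left(-14,-150 \right)} - 19510\right) = \left(-47887 - 25762\right) \left(\left(-150 - -14\right) - 19510\right) = \left(-47887 - 25762\right) \left(\left(-150 + 14\right) - 19510\right) = \left(-47887 - 25762\right) \left(-136 - 19510\right) = \left(-73649\right) \left(-19646\right) = 1446908254$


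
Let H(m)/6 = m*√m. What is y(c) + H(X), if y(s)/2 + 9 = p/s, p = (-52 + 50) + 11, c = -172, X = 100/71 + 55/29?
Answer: -1557/86 + 40830*√14011495/4239481 ≈ 17.946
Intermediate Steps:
X = 6805/2059 (X = 100*(1/71) + 55*(1/29) = 100/71 + 55/29 = 6805/2059 ≈ 3.3050)
p = 9 (p = -2 + 11 = 9)
H(m) = 6*m^(3/2) (H(m) = 6*(m*√m) = 6*m^(3/2))
y(s) = -18 + 18/s (y(s) = -18 + 2*(9/s) = -18 + 18/s)
y(c) + H(X) = (-18 + 18/(-172)) + 6*(6805/2059)^(3/2) = (-18 + 18*(-1/172)) + 6*(6805*√14011495/4239481) = (-18 - 9/86) + 40830*√14011495/4239481 = -1557/86 + 40830*√14011495/4239481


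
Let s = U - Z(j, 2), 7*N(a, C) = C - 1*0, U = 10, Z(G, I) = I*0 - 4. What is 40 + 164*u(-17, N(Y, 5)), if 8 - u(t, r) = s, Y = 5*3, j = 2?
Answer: -944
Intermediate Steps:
Z(G, I) = -4 (Z(G, I) = 0 - 4 = -4)
Y = 15
N(a, C) = C/7 (N(a, C) = (C - 1*0)/7 = (C + 0)/7 = C/7)
s = 14 (s = 10 - 1*(-4) = 10 + 4 = 14)
u(t, r) = -6 (u(t, r) = 8 - 1*14 = 8 - 14 = -6)
40 + 164*u(-17, N(Y, 5)) = 40 + 164*(-6) = 40 - 984 = -944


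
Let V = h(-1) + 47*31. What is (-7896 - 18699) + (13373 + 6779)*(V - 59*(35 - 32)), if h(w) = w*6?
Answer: 25647053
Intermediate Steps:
h(w) = 6*w
V = 1451 (V = 6*(-1) + 47*31 = -6 + 1457 = 1451)
(-7896 - 18699) + (13373 + 6779)*(V - 59*(35 - 32)) = (-7896 - 18699) + (13373 + 6779)*(1451 - 59*(35 - 32)) = -26595 + 20152*(1451 - 59*3) = -26595 + 20152*(1451 - 177) = -26595 + 20152*1274 = -26595 + 25673648 = 25647053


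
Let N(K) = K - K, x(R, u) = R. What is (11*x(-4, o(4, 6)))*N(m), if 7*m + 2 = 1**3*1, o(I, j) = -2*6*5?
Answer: 0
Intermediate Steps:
o(I, j) = -60 (o(I, j) = -12*5 = -60)
m = -1/7 (m = -2/7 + (1**3*1)/7 = -2/7 + (1*1)/7 = -2/7 + (1/7)*1 = -2/7 + 1/7 = -1/7 ≈ -0.14286)
N(K) = 0
(11*x(-4, o(4, 6)))*N(m) = (11*(-4))*0 = -44*0 = 0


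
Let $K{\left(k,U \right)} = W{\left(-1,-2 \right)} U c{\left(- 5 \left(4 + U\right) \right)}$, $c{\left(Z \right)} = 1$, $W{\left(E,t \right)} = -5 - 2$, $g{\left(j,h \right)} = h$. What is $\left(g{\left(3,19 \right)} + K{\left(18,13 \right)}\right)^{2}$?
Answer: $5184$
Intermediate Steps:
$W{\left(E,t \right)} = -7$ ($W{\left(E,t \right)} = -5 - 2 = -7$)
$K{\left(k,U \right)} = - 7 U$ ($K{\left(k,U \right)} = - 7 U 1 = - 7 U$)
$\left(g{\left(3,19 \right)} + K{\left(18,13 \right)}\right)^{2} = \left(19 - 91\right)^{2} = \left(-72\right)^{2} = 5184$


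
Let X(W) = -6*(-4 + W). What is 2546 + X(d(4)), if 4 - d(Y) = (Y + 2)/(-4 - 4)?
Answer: 5083/2 ≈ 2541.5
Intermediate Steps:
d(Y) = 17/4 + Y/8 (d(Y) = 4 - (Y + 2)/(-4 - 4) = 4 - (2 + Y)/(-8) = 4 - (2 + Y)*(-1)/8 = 4 - (-¼ - Y/8) = 4 + (¼ + Y/8) = 17/4 + Y/8)
X(W) = 24 - 6*W
2546 + X(d(4)) = 2546 + (24 - 6*(17/4 + (⅛)*4)) = 2546 + (24 - 6*(17/4 + ½)) = 2546 + (24 - 6*19/4) = 2546 + (24 - 57/2) = 2546 - 9/2 = 5083/2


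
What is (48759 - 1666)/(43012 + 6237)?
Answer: 47093/49249 ≈ 0.95622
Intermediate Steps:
(48759 - 1666)/(43012 + 6237) = 47093/49249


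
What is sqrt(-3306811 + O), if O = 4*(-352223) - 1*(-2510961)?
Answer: I*sqrt(2204742) ≈ 1484.8*I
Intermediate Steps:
O = 1102069 (O = -1408892 + 2510961 = 1102069)
sqrt(-3306811 + O) = sqrt(-3306811 + 1102069) = sqrt(-2204742) = I*sqrt(2204742)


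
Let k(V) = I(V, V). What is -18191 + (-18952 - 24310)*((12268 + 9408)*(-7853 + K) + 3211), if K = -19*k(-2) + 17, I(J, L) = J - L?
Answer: 7348047437159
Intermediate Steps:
k(V) = 0 (k(V) = V - V = 0)
K = 17 (K = -19*0 + 17 = 0 + 17 = 17)
-18191 + (-18952 - 24310)*((12268 + 9408)*(-7853 + K) + 3211) = -18191 + (-18952 - 24310)*((12268 + 9408)*(-7853 + 17) + 3211) = -18191 - 43262*(21676*(-7836) + 3211) = -18191 - 43262*(-169853136 + 3211) = -18191 - 43262*(-169849925) = -18191 + 7348047455350 = 7348047437159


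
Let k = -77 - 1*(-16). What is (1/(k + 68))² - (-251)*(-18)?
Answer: -221381/49 ≈ -4518.0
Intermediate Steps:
k = -61 (k = -77 + 16 = -61)
(1/(k + 68))² - (-251)*(-18) = (1/(-61 + 68))² - (-251)*(-18) = (1/7)² - 1*4518 = (⅐)² - 4518 = 1/49 - 4518 = -221381/49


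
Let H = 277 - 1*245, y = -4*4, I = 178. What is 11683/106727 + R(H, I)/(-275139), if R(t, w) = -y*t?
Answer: 3159804713/29364760053 ≈ 0.10761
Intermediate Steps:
y = -16
H = 32 (H = 277 - 245 = 32)
R(t, w) = 16*t (R(t, w) = -(-16)*t = 16*t)
11683/106727 + R(H, I)/(-275139) = 11683/106727 + (16*32)/(-275139) = 11683*(1/106727) + 512*(-1/275139) = 11683/106727 - 512/275139 = 3159804713/29364760053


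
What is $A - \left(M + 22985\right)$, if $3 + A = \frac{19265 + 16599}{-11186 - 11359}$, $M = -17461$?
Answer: $- \frac{124642079}{22545} \approx -5528.6$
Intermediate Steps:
$A = - \frac{103499}{22545}$ ($A = -3 + \frac{19265 + 16599}{-11186 - 11359} = -3 + \frac{35864}{-22545} = -3 + 35864 \left(- \frac{1}{22545}\right) = -3 - \frac{35864}{22545} = - \frac{103499}{22545} \approx -4.5908$)
$A - \left(M + 22985\right) = - \frac{103499}{22545} - \left(-17461 + 22985\right) = - \frac{103499}{22545} - 5524 = - \frac{124642079}{22545}$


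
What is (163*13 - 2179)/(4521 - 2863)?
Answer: -30/829 ≈ -0.036188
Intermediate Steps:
(163*13 - 2179)/(4521 - 2863) = (2119 - 2179)/1658 = -60*1/1658 = -30/829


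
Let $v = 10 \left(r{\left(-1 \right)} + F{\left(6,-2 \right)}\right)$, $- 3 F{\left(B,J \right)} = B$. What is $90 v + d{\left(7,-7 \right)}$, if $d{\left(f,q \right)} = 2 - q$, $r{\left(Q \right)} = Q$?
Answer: $-2691$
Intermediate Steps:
$F{\left(B,J \right)} = - \frac{B}{3}$
$v = -30$ ($v = 10 \left(-1 - 2\right) = 10 \left(-3\right) = -30$)
$90 v + d{\left(7,-7 \right)} = 90 \left(-30\right) + \left(2 - -7\right) = -2700 + \left(2 + 7\right) = -2700 + 9 = -2691$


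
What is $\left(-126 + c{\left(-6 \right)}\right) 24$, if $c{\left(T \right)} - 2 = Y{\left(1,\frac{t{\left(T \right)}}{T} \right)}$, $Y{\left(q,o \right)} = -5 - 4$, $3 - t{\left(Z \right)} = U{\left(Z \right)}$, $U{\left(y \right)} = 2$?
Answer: $-3192$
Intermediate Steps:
$t{\left(Z \right)} = 1$ ($t{\left(Z \right)} = 3 - 2 = 1$)
$Y{\left(q,o \right)} = -9$ ($Y{\left(q,o \right)} = -5 - 4 = -9$)
$c{\left(T \right)} = -7$ ($c{\left(T \right)} = 2 - 9 = -7$)
$\left(-126 + c{\left(-6 \right)}\right) 24 = \left(-126 - 7\right) 24 = \left(-133\right) 24 = -3192$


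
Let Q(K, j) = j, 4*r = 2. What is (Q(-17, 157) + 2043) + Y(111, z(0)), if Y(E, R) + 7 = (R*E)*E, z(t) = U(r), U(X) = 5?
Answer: 63798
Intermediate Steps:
r = ½ (r = (¼)*2 = ½ ≈ 0.50000)
z(t) = 5
Y(E, R) = -7 + R*E² (Y(E, R) = -7 + (R*E)*E = -7 + (E*R)*E = -7 + R*E²)
(Q(-17, 157) + 2043) + Y(111, z(0)) = (157 + 2043) + (-7 + 5*111²) = 2200 + (-7 + 5*12321) = 2200 + (-7 + 61605) = 2200 + 61598 = 63798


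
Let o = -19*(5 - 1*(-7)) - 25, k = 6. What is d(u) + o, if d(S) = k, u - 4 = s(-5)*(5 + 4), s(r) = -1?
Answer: -247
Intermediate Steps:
u = -5 (u = 4 - (5 + 4) = 4 - 1*9 = 4 - 9 = -5)
d(S) = 6
o = -253 (o = -19*(5 + 7) - 25 = -19*12 - 25 = -228 - 25 = -253)
d(u) + o = 6 - 253 = -247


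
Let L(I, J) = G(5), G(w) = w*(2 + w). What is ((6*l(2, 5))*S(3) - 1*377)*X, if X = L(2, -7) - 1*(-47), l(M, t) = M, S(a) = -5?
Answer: -35834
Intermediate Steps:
L(I, J) = 35 (L(I, J) = 5*(2 + 5) = 5*7 = 35)
X = 82 (X = 35 - 1*(-47) = 35 + 47 = 82)
((6*l(2, 5))*S(3) - 1*377)*X = ((6*2)*(-5) - 1*377)*82 = (12*(-5) - 377)*82 = (-60 - 377)*82 = -437*82 = -35834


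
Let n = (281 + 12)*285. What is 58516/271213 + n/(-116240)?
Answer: -3169148345/6305159824 ≈ -0.50263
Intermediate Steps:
n = 83505 (n = 293*285 = 83505)
58516/271213 + n/(-116240) = 58516/271213 + 83505/(-116240) = 58516*(1/271213) + 83505*(-1/116240) = 58516/271213 - 16701/23248 = -3169148345/6305159824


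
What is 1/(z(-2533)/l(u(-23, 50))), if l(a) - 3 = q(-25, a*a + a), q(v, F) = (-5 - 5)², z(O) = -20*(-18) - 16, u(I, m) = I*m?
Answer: 103/344 ≈ 0.29942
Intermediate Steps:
z(O) = 344 (z(O) = 360 - 16 = 344)
q(v, F) = 100 (q(v, F) = (-10)² = 100)
l(a) = 103 (l(a) = 3 + 100 = 103)
1/(z(-2533)/l(u(-23, 50))) = 1/(344/103) = 103/344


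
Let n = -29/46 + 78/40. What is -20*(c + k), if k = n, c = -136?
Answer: 61953/23 ≈ 2693.6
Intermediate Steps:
n = 607/460 (n = -29*1/46 + 78*(1/40) = -29/46 + 39/20 = 607/460 ≈ 1.3196)
k = 607/460 ≈ 1.3196
-20*(c + k) = -20*(-136 + 607/460) = -20*(-61953/460) = 61953/23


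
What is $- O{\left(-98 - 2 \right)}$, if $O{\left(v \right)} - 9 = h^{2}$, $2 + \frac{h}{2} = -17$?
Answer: $-1453$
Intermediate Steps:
$h = -38$ ($h = -4 + 2 \left(-17\right) = -4 - 34 = -38$)
$O{\left(v \right)} = 1453$ ($O{\left(v \right)} = 9 + \left(-38\right)^{2} = 9 + 1444 = 1453$)
$- O{\left(-98 - 2 \right)} = \left(-1\right) 1453 = -1453$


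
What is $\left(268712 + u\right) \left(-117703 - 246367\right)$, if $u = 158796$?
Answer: $-155642837560$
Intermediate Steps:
$\left(268712 + u\right) \left(-117703 - 246367\right) = \left(268712 + 158796\right) \left(-117703 - 246367\right) = 427508 \left(-364070\right) = -155642837560$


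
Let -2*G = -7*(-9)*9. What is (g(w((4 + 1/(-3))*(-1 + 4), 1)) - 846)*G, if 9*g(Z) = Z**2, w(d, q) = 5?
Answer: 478107/2 ≈ 2.3905e+5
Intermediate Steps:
G = -567/2 (G = -(-7*(-9))*9/2 = -63*9/2 = -1/2*567 = -567/2 ≈ -283.50)
g(Z) = Z**2/9
(g(w((4 + 1/(-3))*(-1 + 4), 1)) - 846)*G = ((1/9)*5**2 - 846)*(-567/2) = ((1/9)*25 - 846)*(-567/2) = (25/9 - 846)*(-567/2) = -7589/9*(-567/2) = 478107/2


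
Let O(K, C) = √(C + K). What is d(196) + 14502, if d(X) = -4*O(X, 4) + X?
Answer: 14698 - 40*√2 ≈ 14641.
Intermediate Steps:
d(X) = X - 4*√(4 + X) (d(X) = -4*√(4 + X) + X = X - 4*√(4 + X))
d(196) + 14502 = (196 - 4*√(4 + 196)) + 14502 = (196 - 40*√2) + 14502 = 14698 - 40*√2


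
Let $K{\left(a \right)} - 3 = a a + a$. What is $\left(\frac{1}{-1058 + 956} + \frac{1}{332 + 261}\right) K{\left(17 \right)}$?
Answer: $- \frac{50573}{20162} \approx -2.5083$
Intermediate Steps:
$K{\left(a \right)} = 3 + a + a^{2}$ ($K{\left(a \right)} = 3 + \left(a a + a\right) = 3 + \left(a^{2} + a\right) = 3 + \left(a + a^{2}\right) = 3 + a + a^{2}$)
$\left(\frac{1}{-1058 + 956} + \frac{1}{332 + 261}\right) K{\left(17 \right)} = \left(\frac{1}{-1058 + 956} + \frac{1}{332 + 261}\right) \left(3 + 17 + 17^{2}\right) = \left(\frac{1}{-102} + \frac{1}{593}\right) \left(3 + 17 + 289\right) = \left(- \frac{1}{102} + \frac{1}{593}\right) 309 = \left(- \frac{491}{60486}\right) 309 = - \frac{50573}{20162}$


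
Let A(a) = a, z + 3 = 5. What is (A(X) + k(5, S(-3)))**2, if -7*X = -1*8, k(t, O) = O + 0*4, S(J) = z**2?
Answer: 1296/49 ≈ 26.449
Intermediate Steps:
z = 2 (z = -3 + 5 = 2)
S(J) = 4 (S(J) = 2**2 = 4)
k(t, O) = O (k(t, O) = O + 0 = O)
X = 8/7 (X = -(-1)*8/7 = -1/7*(-8) = 8/7 ≈ 1.1429)
(A(X) + k(5, S(-3)))**2 = (8/7 + 4)**2 = (36/7)**2 = 1296/49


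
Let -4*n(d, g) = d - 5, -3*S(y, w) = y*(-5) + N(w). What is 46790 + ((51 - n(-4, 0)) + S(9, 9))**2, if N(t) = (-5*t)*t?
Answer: 1380665/16 ≈ 86292.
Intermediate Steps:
N(t) = -5*t**2
S(y, w) = 5*y/3 + 5*w**2/3 (S(y, w) = -(y*(-5) - 5*w**2)/3 = -(-5*y - 5*w**2)/3 = 5*y/3 + 5*w**2/3)
n(d, g) = 5/4 - d/4 (n(d, g) = -(d - 5)/4 = -(-5 + d)/4 = 5/4 - d/4)
46790 + ((51 - n(-4, 0)) + S(9, 9))**2 = 46790 + ((51 - (5/4 - 1/4*(-4))) + ((5/3)*9 + (5/3)*9**2))**2 = 46790 + ((51 - (5/4 + 1)) + (15 + (5/3)*81))**2 = 46790 + ((51 - 1*9/4) + (15 + 135))**2 = 46790 + ((51 - 9/4) + 150)**2 = 46790 + (195/4 + 150)**2 = 46790 + (795/4)**2 = 46790 + 632025/16 = 1380665/16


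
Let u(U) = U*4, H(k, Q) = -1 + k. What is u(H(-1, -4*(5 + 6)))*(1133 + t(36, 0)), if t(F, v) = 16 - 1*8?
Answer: -9128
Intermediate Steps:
t(F, v) = 8 (t(F, v) = 16 - 8 = 8)
u(U) = 4*U
u(H(-1, -4*(5 + 6)))*(1133 + t(36, 0)) = (4*(-1 - 1))*(1133 + 8) = (4*(-2))*1141 = -8*1141 = -9128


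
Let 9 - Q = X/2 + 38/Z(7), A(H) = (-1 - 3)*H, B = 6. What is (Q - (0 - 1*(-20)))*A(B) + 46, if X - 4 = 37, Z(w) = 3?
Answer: 1106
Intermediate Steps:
X = 41 (X = 4 + 37 = 41)
A(H) = -4*H
Q = -145/6 (Q = 9 - (41/2 + 38/3) = 9 - 1*199/6 = 9 - 199/6 = -145/6 ≈ -24.167)
(Q - (0 - 1*(-20)))*A(B) + 46 = (-145/6 - (0 - 1*(-20)))*(-4*6) + 46 = (-145/6 - (0 + 20))*(-24) + 46 = (-145/6 - 1*20)*(-24) + 46 = (-145/6 - 20)*(-24) + 46 = -265/6*(-24) + 46 = 1060 + 46 = 1106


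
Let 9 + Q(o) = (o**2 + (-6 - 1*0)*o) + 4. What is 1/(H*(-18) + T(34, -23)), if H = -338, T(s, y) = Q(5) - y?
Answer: 1/6097 ≈ 0.00016401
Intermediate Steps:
Q(o) = -5 + o**2 - 6*o (Q(o) = -9 + ((o**2 + (-6 - 1*0)*o) + 4) = -9 + ((o**2 + (-6 + 0)*o) + 4) = -9 + ((o**2 - 6*o) + 4) = -9 + (4 + o**2 - 6*o) = -5 + o**2 - 6*o)
T(s, y) = -10 - y (T(s, y) = (-5 + 5**2 - 6*5) - y = (-5 + 25 - 30) - y = -10 - y)
1/(H*(-18) + T(34, -23)) = 1/(-338*(-18) + (-10 - 1*(-23))) = 1/(6084 + (-10 + 23)) = 1/(6084 + 13) = 1/6097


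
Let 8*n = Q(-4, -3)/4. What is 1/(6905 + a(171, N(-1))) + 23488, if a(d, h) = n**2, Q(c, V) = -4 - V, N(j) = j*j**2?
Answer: 166077095872/7070721 ≈ 23488.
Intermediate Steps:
N(j) = j**3
n = -1/32 (n = ((-4 - 1*(-3))/4)/8 = ((-4 + 3)*(1/4))/8 = (-1*1/4)/8 = (1/8)*(-1/4) = -1/32 ≈ -0.031250)
a(d, h) = 1/1024 (a(d, h) = (-1/32)**2 = 1/1024)
1/(6905 + a(171, N(-1))) + 23488 = 1/(6905 + 1/1024) + 23488 = 1/(7070721/1024) + 23488 = 1024/7070721 + 23488 = 166077095872/7070721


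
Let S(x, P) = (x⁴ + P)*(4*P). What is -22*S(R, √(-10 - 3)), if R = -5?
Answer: 1144 - 55000*I*√13 ≈ 1144.0 - 1.9831e+5*I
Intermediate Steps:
S(x, P) = 4*P*(P + x⁴) (S(x, P) = (P + x⁴)*(4*P) = 4*P*(P + x⁴))
-22*S(R, √(-10 - 3)) = -88*√(-10 - 3)*(√(-10 - 3) + (-5)⁴) = -88*√(-13)*(√(-13) + 625) = -88*I*√13*(I*√13 + 625) = -88*I*√13*(625 + I*√13)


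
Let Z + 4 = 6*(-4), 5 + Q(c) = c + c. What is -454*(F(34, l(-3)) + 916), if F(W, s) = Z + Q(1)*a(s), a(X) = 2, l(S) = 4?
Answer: -400428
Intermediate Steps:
Q(c) = -5 + 2*c (Q(c) = -5 + (c + c) = -5 + 2*c)
Z = -28 (Z = -4 + 6*(-4) = -4 - 24 = -28)
F(W, s) = -34 (F(W, s) = -28 + (-5 + 2*1)*2 = -28 + (-5 + 2)*2 = -28 - 3*2 = -28 - 6 = -34)
-454*(F(34, l(-3)) + 916) = -454*(-34 + 916) = -454*882 = -400428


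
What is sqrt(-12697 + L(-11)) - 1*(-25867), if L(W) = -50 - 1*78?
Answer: 25867 + 15*I*sqrt(57) ≈ 25867.0 + 113.25*I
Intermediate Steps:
L(W) = -128 (L(W) = -50 - 78 = -128)
sqrt(-12697 + L(-11)) - 1*(-25867) = sqrt(-12697 - 128) - 1*(-25867) = sqrt(-12825) + 25867 = 15*I*sqrt(57) + 25867 = 25867 + 15*I*sqrt(57)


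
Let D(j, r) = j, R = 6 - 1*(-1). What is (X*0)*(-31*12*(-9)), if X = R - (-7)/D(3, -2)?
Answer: 0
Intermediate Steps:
R = 7 (R = 6 + 1 = 7)
X = 28/3 (X = 7 - (-7)/3 = 7 - 1*(-7/3) = 7 + 7/3 = 28/3 ≈ 9.3333)
(X*0)*(-31*12*(-9)) = ((28/3)*0)*(-31*12*(-9)) = 0*(-372*(-9)) = 0*3348 = 0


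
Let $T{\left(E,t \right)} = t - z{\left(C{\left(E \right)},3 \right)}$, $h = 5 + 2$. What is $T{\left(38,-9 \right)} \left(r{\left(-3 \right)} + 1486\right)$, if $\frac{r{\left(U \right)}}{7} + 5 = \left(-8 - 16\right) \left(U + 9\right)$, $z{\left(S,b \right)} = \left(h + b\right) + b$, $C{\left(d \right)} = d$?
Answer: $-9746$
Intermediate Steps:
$h = 7$
$z{\left(S,b \right)} = 7 + 2 b$ ($z{\left(S,b \right)} = \left(7 + b\right) + b = 7 + 2 b$)
$r{\left(U \right)} = -1547 - 168 U$ ($r{\left(U \right)} = -35 + 7 \left(-8 - 16\right) \left(U + 9\right) = -35 + 7 \left(- 24 \left(9 + U\right)\right) = -35 + 7 \left(-216 - 24 U\right) = -35 - \left(1512 + 168 U\right) = -1547 - 168 U$)
$T{\left(E,t \right)} = -13 + t$ ($T{\left(E,t \right)} = t - \left(7 + 2 \cdot 3\right) = t - \left(7 + 6\right) = t - 13 = -13 + t$)
$T{\left(38,-9 \right)} \left(r{\left(-3 \right)} + 1486\right) = \left(-13 - 9\right) \left(\left(-1547 - -504\right) + 1486\right) = - 22 \left(\left(-1547 + 504\right) + 1486\right) = - 22 \left(-1043 + 1486\right) = \left(-22\right) 443 = -9746$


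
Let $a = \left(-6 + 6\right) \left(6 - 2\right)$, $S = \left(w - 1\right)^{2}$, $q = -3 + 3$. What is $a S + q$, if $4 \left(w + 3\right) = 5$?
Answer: $0$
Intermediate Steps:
$w = - \frac{7}{4}$ ($w = -3 + \frac{1}{4} \cdot 5 = -3 + \frac{5}{4} = - \frac{7}{4} \approx -1.75$)
$q = 0$
$S = \frac{121}{16}$ ($S = \left(- \frac{7}{4} - 1\right)^{2} = \left(- \frac{11}{4}\right)^{2} = \frac{121}{16} \approx 7.5625$)
$a = 0$ ($a = 0 \cdot 4 = 0$)
$a S + q = 0 \cdot \frac{121}{16} + 0 = 0 + 0 = 0$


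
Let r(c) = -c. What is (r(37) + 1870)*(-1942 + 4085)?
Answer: 3928119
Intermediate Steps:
(r(37) + 1870)*(-1942 + 4085) = (-1*37 + 1870)*(-1942 + 4085) = (-37 + 1870)*2143 = 1833*2143 = 3928119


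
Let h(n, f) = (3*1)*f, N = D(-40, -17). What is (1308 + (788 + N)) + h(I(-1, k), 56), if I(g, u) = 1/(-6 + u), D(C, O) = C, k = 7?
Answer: 2224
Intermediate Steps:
N = -40
h(n, f) = 3*f
(1308 + (788 + N)) + h(I(-1, k), 56) = (1308 + (788 - 40)) + 3*56 = (1308 + 748) + 168 = 2056 + 168 = 2224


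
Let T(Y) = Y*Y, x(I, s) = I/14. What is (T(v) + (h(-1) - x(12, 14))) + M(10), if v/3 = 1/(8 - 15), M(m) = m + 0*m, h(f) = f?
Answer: 408/49 ≈ 8.3265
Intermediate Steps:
x(I, s) = I/14 (x(I, s) = I*(1/14) = I/14)
M(m) = m (M(m) = m + 0 = m)
v = -3/7 (v = 3/(8 - 15) = 3/(-7) = 3*(-1/7) = -3/7 ≈ -0.42857)
T(Y) = Y**2
(T(v) + (h(-1) - x(12, 14))) + M(10) = ((-3/7)**2 + (-1 - 12/14)) + 10 = (9/49 + (-1 - 1*6/7)) + 10 = (9/49 + (-1 - 6/7)) + 10 = (9/49 - 13/7) + 10 = -82/49 + 10 = 408/49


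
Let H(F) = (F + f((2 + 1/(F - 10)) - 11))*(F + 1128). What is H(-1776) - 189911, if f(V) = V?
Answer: 863325041/893 ≈ 9.6677e+5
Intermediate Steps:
H(F) = (1128 + F)*(-9 + F + 1/(-10 + F)) (H(F) = (F + ((2 + 1/(F - 10)) - 11))*(F + 1128) = (F + ((2 + 1/(-10 + F)) - 11))*(1128 + F) = (F + (-9 + 1/(-10 + F)))*(1128 + F) = (-9 + F + 1/(-10 + F))*(1128 + F) = (1128 + F)*(-9 + F + 1/(-10 + F)))
H(-1776) - 189911 = (102648 + (-1776)³ - 21341*(-1776) + 1109*(-1776)²)/(-10 - 1776) - 189911 = (102648 - 5601816576 + 37901616 + 1109*3154176)/(-1786) - 189911 = -(102648 - 5601816576 + 37901616 + 3497981184)/1786 - 189911 = -1/1786*(-2065831128) - 189911 = 1032915564/893 - 189911 = 863325041/893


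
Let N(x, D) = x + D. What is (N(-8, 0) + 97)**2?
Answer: 7921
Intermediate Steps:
N(x, D) = D + x
(N(-8, 0) + 97)**2 = ((0 - 8) + 97)**2 = (-8 + 97)**2 = 89**2 = 7921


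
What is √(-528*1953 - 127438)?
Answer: I*√1158622 ≈ 1076.4*I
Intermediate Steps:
√(-528*1953 - 127438) = √(-1031184 - 127438) = √(-1158622) = I*√1158622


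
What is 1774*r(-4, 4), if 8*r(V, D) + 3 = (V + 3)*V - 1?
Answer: 0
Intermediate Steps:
r(V, D) = -1/2 + V*(3 + V)/8 (r(V, D) = -3/8 + ((V + 3)*V - 1)/8 = -3/8 + ((3 + V)*V - 1)/8 = -3/8 + (V*(3 + V) - 1)/8 = -3/8 + (-1 + V*(3 + V))/8 = -3/8 + (-1/8 + V*(3 + V)/8) = -1/2 + V*(3 + V)/8)
1774*r(-4, 4) = 1774*(-1/2 + (1/8)*(-4)**2 + (3/8)*(-4)) = 1774*(-1/2 + (1/8)*16 - 3/2) = 1774*(-1/2 + 2 - 3/2) = 1774*0 = 0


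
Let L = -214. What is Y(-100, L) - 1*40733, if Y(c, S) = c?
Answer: -40833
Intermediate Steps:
Y(-100, L) - 1*40733 = -100 - 1*40733 = -100 - 40733 = -40833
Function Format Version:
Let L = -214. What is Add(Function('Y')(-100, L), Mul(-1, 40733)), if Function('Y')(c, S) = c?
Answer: -40833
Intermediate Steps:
Add(Function('Y')(-100, L), Mul(-1, 40733)) = Add(-100, Mul(-1, 40733)) = Add(-100, -40733) = -40833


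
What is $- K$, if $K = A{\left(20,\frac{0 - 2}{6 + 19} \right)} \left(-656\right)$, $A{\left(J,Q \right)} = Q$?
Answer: $- \frac{1312}{25} \approx -52.48$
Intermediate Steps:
$K = \frac{1312}{25}$ ($K = \frac{0 - 2}{6 + 19} \left(-656\right) = - \frac{2}{25} \left(-656\right) = \left(-2\right) \frac{1}{25} \left(-656\right) = \left(- \frac{2}{25}\right) \left(-656\right) = \frac{1312}{25} \approx 52.48$)
$- K = \left(-1\right) \frac{1312}{25} = - \frac{1312}{25}$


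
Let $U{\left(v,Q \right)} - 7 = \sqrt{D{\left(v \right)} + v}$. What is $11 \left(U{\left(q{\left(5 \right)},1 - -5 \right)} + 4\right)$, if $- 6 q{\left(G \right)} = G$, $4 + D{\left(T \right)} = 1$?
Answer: $121 + \frac{11 i \sqrt{138}}{6} \approx 121.0 + 21.537 i$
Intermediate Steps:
$D{\left(T \right)} = -3$ ($D{\left(T \right)} = -4 + 1 = -3$)
$q{\left(G \right)} = - \frac{G}{6}$
$U{\left(v,Q \right)} = 7 + \sqrt{-3 + v}$
$11 \left(U{\left(q{\left(5 \right)},1 - -5 \right)} + 4\right) = 11 \left(\left(7 + \sqrt{-3 - \frac{5}{6}}\right) + 4\right) = 11 \left(\left(7 + \sqrt{- \frac{23}{6}}\right) + 4\right) = 11 \left(\left(7 + \frac{i \sqrt{138}}{6}\right) + 4\right) = 11 \left(11 + \frac{i \sqrt{138}}{6}\right) = 121 + \frac{11 i \sqrt{138}}{6}$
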